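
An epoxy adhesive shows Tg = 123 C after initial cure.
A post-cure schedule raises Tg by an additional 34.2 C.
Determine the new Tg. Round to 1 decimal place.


New Tg = 123 + 34.2
= 157.2 C

157.2


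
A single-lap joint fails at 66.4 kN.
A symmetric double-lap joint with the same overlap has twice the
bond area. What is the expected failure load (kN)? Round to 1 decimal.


Double-lap load = 2 * 66.4 = 132.8 kN

132.8


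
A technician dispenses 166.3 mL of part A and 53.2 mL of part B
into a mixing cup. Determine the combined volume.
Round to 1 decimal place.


Combined volume = 166.3 + 53.2
= 219.5 mL

219.5


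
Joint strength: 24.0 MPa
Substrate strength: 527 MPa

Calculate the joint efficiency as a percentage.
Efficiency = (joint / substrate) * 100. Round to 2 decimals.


Efficiency = (24.0 / 527) * 100 = 4.55%

4.55


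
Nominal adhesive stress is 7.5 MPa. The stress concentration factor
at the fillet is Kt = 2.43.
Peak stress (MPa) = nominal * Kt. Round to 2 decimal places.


Peak = 7.5 * 2.43 = 18.23 MPa

18.23


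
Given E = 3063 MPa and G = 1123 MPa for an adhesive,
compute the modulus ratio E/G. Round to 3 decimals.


E/G ratio = 3063 / 1123 = 2.728

2.728


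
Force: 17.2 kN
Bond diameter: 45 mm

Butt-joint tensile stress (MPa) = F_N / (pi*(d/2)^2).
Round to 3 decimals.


F_N = 17.2 * 1000 = 17200.0 N
A = pi*(22.5)^2 = 1590.4313 mm^2
stress = 17200.0 / 1590.4313 = 10.815 MPa

10.815


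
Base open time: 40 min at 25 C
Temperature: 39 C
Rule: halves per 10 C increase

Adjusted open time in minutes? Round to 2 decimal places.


Acceleration = 2^((39-25)/10) = 2.6390
Open time = 40 / 2.6390 = 15.16 min

15.16


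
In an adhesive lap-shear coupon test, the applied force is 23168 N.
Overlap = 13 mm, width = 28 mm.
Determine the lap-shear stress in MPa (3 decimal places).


stress = F / (overlap * width)
= 23168 / (13 * 28)
= 63.648 MPa

63.648


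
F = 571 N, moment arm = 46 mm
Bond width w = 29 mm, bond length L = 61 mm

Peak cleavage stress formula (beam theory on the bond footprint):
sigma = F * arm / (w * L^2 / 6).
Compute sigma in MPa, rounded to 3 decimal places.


sigma = (571 * 46) / (29 * 3721 / 6)
= 26266 * 6 / 107909
= 157596 / 107909
= 1.460 MPa

1.460


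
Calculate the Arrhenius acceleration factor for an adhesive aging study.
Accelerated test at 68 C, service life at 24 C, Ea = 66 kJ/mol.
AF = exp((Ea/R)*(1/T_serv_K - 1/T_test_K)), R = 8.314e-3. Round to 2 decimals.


T_test = 341.15 K, T_serv = 297.15 K
Ea/R = 66 / 0.008314 = 7938.42
AF = exp(7938.42 * (1/297.15 - 1/341.15))
= 31.36

31.36


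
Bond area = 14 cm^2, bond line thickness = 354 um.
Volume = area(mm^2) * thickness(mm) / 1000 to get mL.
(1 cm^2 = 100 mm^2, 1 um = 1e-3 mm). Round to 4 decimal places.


area_mm2 = 14 * 100 = 1400
blt_mm = 354 * 1e-3 = 0.354
vol_mm3 = 1400 * 0.354 = 495.6
vol_mL = 495.6 / 1000 = 0.4956 mL

0.4956


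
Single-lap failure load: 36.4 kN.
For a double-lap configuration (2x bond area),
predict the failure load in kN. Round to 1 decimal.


Failure load = 36.4 * 2 = 72.8 kN

72.8


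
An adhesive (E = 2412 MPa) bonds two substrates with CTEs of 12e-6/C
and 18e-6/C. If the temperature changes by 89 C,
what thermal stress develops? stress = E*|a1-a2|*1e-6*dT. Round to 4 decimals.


Stress = 2412 * |12 - 18| * 1e-6 * 89
= 1.2880 MPa

1.2880


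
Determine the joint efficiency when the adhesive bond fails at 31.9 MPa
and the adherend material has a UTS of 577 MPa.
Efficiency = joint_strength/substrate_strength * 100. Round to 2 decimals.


Joint efficiency = 31.9 / 577 * 100
= 5.53%

5.53


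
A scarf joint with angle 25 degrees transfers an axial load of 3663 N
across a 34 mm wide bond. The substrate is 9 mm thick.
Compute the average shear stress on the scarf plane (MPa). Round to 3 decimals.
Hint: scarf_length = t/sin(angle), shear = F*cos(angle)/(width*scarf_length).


scarf_length = 9 / sin(25 deg) = 21.2958 mm
cos(25 deg) = 0.906308
shear stress = 3663 * 0.906308 / (34 * 21.2958)
= 4.585 MPa

4.585


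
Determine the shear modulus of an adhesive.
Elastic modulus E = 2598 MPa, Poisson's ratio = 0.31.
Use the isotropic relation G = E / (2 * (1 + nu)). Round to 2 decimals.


G = 2598 / (2*(1+0.31)) = 2598 / 2.62
= 991.60 MPa

991.60


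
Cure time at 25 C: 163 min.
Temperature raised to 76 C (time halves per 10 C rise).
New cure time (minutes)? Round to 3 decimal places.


Acceleration factor = 2^(51/10) = 34.2968
New time = 163 / 34.2968 = 4.753 min

4.753


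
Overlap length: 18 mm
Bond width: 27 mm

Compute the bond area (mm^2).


Bond area = 18 * 27 = 486 mm^2

486


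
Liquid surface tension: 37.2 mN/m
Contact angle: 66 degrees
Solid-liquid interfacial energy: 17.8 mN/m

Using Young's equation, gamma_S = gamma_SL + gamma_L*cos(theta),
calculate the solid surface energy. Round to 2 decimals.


gamma_S = 17.8 + 37.2 * cos(66)
= 32.93 mN/m

32.93


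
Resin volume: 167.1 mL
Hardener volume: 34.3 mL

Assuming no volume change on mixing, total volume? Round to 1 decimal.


V_total = 167.1 + 34.3 = 201.4 mL

201.4


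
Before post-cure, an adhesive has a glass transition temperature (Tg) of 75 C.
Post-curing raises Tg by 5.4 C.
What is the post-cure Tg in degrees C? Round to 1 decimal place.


Tg_post = Tg_base + delta_Tg
= 75 + 5.4
= 80.4 C

80.4


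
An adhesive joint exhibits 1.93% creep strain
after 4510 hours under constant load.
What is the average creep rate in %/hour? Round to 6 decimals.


Creep rate = strain / time
= 1.93 / 4510
= 0.000428 %/h

0.000428


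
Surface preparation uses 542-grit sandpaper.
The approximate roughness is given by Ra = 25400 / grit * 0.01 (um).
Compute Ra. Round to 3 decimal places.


Ra = 25400 / 542 * 0.01
= 254 / 542
= 0.469 um

0.469


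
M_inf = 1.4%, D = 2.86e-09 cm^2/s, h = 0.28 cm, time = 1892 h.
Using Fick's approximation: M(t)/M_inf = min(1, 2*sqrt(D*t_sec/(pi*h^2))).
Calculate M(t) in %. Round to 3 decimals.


t = 6811200 s
ratio = min(1, 2*sqrt(2.86e-09*6811200/(pi*0.0784)))
= 0.562460
M(t) = 1.4 * 0.562460 = 0.787%

0.787


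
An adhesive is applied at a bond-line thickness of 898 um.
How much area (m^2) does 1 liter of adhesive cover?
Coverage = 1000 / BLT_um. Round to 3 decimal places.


Coverage = 1000 / 898 = 1.114 m^2

1.114


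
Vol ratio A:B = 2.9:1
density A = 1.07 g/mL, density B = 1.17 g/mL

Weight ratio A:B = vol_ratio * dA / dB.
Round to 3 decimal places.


Weight ratio = 2.9 * 1.07 / 1.17
= 2.652

2.652


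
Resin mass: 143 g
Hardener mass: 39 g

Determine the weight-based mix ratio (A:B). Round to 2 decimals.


Ratio = 143 / 39 = 3.67

3.67


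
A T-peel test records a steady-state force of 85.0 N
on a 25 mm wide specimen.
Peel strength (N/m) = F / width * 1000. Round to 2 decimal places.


Peel strength = 85.0 / 25 * 1000
= 3400.00 N/m

3400.00


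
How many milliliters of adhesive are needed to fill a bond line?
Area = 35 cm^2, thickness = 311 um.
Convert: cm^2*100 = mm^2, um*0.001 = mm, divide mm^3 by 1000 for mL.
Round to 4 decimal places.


= (35 * 100) * (311 * 0.001) / 1000
= 1.0885 mL

1.0885


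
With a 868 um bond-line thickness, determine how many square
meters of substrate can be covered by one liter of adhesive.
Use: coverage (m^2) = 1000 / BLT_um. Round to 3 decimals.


Coverage = 1000 / 868 = 1.152 m^2

1.152


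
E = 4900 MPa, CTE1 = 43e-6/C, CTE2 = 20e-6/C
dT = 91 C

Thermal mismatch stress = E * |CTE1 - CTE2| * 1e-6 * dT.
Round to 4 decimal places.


= 4900 * 23e-6 * 91
= 10.2557 MPa

10.2557


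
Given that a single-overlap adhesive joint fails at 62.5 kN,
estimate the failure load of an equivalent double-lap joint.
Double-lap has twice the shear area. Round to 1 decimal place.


Double-lap factor = 2
Expected load = 62.5 * 2 = 125.0 kN

125.0


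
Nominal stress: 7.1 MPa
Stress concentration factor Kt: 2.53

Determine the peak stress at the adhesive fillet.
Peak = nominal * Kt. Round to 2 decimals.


Peak stress = 7.1 * 2.53
= 17.96 MPa

17.96


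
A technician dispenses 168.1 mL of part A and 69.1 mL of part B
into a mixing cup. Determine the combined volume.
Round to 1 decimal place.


Combined volume = 168.1 + 69.1
= 237.2 mL

237.2


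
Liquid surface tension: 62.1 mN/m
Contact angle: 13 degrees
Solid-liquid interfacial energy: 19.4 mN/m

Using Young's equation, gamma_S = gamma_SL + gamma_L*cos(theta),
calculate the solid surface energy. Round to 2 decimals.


gamma_S = 19.4 + 62.1 * cos(13)
= 79.91 mN/m

79.91


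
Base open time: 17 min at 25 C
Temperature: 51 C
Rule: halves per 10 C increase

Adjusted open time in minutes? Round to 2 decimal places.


Acceleration = 2^((51-25)/10) = 6.0629
Open time = 17 / 6.0629 = 2.80 min

2.80


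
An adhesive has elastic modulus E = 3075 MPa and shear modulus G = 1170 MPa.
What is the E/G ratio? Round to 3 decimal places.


E/G = 3075 / 1170 = 2.628

2.628


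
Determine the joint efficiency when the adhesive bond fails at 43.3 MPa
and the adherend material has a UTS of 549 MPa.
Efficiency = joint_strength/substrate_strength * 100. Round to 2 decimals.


Joint efficiency = 43.3 / 549 * 100
= 7.89%

7.89


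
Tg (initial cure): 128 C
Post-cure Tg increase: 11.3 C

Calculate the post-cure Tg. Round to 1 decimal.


Post-cure Tg = 128 + 11.3 = 139.3 C

139.3


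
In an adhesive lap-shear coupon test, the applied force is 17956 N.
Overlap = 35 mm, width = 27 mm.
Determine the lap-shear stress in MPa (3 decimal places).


stress = F / (overlap * width)
= 17956 / (35 * 27)
= 19.001 MPa

19.001


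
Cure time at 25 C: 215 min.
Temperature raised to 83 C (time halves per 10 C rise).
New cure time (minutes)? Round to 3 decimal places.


Acceleration factor = 2^(58/10) = 55.7152
New time = 215 / 55.7152 = 3.859 min

3.859


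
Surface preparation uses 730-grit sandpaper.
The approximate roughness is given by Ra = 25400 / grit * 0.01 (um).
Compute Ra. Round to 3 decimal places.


Ra = 25400 / 730 * 0.01
= 254 / 730
= 0.348 um

0.348


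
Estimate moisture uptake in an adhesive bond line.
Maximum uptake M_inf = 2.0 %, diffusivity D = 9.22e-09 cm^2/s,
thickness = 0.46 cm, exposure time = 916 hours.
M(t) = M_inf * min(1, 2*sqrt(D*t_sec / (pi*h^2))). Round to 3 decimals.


Convert time: 916 h = 3297600 s
ratio = min(1, 2*sqrt(9.22e-09*3297600/(pi*0.46^2)))
= 0.427722
M(t) = 2.0 * 0.427722 = 0.855%

0.855


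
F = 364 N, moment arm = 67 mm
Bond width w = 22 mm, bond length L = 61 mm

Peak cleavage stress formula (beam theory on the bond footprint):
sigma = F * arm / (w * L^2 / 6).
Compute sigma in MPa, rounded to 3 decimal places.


sigma = (364 * 67) / (22 * 3721 / 6)
= 24388 * 6 / 81862
= 146328 / 81862
= 1.787 MPa

1.787


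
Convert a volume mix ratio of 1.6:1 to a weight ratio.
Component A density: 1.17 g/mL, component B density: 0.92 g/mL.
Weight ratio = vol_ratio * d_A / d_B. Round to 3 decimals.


= 1.6 * 1.17 / 0.92 = 2.035

2.035


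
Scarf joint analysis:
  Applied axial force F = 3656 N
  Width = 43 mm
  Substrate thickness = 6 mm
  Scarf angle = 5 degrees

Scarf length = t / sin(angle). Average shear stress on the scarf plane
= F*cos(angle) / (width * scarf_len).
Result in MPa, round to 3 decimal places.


Scarf length = 6 / sin(5 deg) = 68.8423 mm
cos(5 deg) = 0.996195
Shear = 3656 * 0.996195 / (43 * 68.8423)
= 1.230 MPa

1.230


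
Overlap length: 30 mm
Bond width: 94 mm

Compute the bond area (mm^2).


Bond area = 30 * 94 = 2820 mm^2

2820


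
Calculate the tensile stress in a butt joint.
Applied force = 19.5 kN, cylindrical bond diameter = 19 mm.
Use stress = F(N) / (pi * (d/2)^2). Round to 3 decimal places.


A = pi * 9.5^2 = 283.5287 mm^2
sigma = 19500.0 / 283.5287 = 68.776 MPa

68.776


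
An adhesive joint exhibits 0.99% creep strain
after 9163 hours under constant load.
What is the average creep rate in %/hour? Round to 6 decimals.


Creep rate = strain / time
= 0.99 / 9163
= 0.000108 %/h

0.000108


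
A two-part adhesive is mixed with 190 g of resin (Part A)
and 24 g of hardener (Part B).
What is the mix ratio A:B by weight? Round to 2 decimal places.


Mix ratio = mass_A / mass_B
= 190 / 24
= 7.92

7.92


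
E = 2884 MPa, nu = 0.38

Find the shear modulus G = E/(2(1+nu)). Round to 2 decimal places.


G = 2884 / (2 * 1.38)
= 1044.93 MPa

1044.93


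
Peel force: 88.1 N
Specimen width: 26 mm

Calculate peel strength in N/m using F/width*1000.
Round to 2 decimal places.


Peel strength = 88.1 / 26 * 1000 = 3388.46 N/m

3388.46


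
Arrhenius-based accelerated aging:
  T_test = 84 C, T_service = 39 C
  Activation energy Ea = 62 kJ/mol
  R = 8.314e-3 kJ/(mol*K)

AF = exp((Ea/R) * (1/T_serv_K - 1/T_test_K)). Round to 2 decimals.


T_test_K = 357.15, T_serv_K = 312.15
AF = exp((62/8.314e-3) * (1/312.15 - 1/357.15))
= 20.29

20.29


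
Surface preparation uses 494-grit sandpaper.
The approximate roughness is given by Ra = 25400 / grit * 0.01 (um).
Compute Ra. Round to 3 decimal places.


Ra = 25400 / 494 * 0.01
= 254 / 494
= 0.514 um

0.514


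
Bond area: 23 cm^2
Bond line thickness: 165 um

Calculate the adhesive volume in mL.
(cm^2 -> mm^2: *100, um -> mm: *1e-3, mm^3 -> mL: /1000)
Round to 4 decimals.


V = 23*100 * 165*1e-3 / 1000
= 0.3795 mL

0.3795


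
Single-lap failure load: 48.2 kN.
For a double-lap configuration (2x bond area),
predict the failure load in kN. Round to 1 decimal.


Failure load = 48.2 * 2 = 96.4 kN

96.4


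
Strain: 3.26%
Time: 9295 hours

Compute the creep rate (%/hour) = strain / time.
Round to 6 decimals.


Creep rate = 3.26 / 9295
= 0.000351 %/h

0.000351


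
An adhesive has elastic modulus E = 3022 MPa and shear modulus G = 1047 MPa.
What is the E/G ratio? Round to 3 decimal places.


E/G = 3022 / 1047 = 2.886

2.886


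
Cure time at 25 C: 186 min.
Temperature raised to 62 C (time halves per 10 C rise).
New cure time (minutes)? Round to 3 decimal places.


Acceleration factor = 2^(37/10) = 12.9960
New time = 186 / 12.9960 = 14.312 min

14.312


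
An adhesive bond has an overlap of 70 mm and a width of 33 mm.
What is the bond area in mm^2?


Bond area = overlap * width
= 70 * 33
= 2310 mm^2

2310


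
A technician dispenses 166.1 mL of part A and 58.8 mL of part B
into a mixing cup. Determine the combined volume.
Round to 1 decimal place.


Combined volume = 166.1 + 58.8
= 224.9 mL

224.9


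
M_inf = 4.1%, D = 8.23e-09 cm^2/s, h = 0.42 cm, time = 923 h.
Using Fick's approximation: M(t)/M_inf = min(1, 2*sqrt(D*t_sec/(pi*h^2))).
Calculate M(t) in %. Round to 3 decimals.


t = 3322800 s
ratio = min(1, 2*sqrt(8.23e-09*3322800/(pi*0.1764)))
= 0.444281
M(t) = 4.1 * 0.444281 = 1.822%

1.822


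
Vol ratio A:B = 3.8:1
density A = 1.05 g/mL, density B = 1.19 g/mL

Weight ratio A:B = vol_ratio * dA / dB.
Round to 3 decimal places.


Weight ratio = 3.8 * 1.05 / 1.19
= 3.353

3.353


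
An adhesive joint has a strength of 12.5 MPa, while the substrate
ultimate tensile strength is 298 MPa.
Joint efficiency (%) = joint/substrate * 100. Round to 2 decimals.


Efficiency = 12.5 / 298 * 100
= 4.19%

4.19


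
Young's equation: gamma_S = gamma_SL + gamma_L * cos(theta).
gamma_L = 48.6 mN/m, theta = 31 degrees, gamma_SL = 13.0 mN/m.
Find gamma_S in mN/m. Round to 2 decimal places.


cos(31 deg) = 0.857167
gamma_S = 13.0 + 48.6 * 0.857167
= 54.66 mN/m

54.66


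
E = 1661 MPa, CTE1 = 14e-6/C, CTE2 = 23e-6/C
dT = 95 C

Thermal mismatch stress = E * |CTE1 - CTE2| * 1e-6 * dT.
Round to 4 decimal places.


= 1661 * 9e-6 * 95
= 1.4202 MPa

1.4202


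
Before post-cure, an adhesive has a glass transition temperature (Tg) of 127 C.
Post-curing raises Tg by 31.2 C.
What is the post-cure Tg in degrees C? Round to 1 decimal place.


Tg_post = Tg_base + delta_Tg
= 127 + 31.2
= 158.2 C

158.2


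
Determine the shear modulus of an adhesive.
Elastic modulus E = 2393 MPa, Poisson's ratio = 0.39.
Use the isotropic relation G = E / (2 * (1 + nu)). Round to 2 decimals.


G = 2393 / (2*(1+0.39)) = 2393 / 2.78
= 860.79 MPa

860.79


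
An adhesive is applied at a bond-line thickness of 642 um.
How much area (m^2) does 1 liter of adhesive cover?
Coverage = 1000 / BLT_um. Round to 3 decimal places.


Coverage = 1000 / 642 = 1.558 m^2

1.558


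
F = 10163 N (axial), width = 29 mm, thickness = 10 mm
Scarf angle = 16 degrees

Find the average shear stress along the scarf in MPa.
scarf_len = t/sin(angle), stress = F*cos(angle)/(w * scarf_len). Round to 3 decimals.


scarf_len = 10/sin(16 deg) = 36.2796
cos(16 deg) = 0.961262
stress = 10163*0.961262/(29*36.2796) = 9.285 MPa

9.285


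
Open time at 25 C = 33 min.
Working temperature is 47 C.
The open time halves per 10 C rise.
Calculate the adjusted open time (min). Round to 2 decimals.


factor = 2^((47 - 25) / 10) = 4.5948
ot = 33 / 4.5948 = 7.18 min

7.18


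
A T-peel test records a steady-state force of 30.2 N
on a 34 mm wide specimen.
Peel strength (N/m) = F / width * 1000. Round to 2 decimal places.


Peel strength = 30.2 / 34 * 1000
= 888.24 N/m

888.24


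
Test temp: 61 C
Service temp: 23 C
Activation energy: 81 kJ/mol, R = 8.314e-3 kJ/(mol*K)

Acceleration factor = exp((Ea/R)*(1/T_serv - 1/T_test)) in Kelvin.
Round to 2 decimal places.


AF = exp((81/0.008314)*(1/296.15 - 1/334.15))
= 42.15

42.15


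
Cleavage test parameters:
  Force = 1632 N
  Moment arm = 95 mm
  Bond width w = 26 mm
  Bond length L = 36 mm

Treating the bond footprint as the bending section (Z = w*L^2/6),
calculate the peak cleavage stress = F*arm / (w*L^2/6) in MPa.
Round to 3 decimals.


M = 1632 * 95 = 155040 N*mm
Z = 26 * 36^2 / 6 = 33696 / 6 mm^3
sigma = M / Z = 6 * 155040 / 33696 = 930240 / 33696
= 27.607 MPa

27.607


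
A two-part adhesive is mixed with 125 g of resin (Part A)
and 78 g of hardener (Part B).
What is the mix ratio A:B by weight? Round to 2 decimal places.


Mix ratio = mass_A / mass_B
= 125 / 78
= 1.60

1.60


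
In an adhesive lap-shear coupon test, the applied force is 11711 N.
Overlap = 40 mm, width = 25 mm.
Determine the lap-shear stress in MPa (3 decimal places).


stress = F / (overlap * width)
= 11711 / (40 * 25)
= 11.711 MPa

11.711


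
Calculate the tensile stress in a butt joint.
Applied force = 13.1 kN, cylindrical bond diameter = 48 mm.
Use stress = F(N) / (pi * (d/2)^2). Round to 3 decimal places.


A = pi * 24.0^2 = 1809.5574 mm^2
sigma = 13100.0 / 1809.5574 = 7.239 MPa

7.239


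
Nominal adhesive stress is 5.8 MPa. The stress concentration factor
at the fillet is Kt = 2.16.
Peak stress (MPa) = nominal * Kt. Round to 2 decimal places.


Peak = 5.8 * 2.16 = 12.53 MPa

12.53


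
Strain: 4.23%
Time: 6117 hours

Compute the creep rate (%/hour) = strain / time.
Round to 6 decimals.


Creep rate = 4.23 / 6117
= 0.000692 %/h

0.000692


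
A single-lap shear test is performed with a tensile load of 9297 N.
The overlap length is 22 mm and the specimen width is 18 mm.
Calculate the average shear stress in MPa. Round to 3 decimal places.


Shear stress = F / (overlap * width)
= 9297 / (22 * 18)
= 9297 / 396
= 23.477 MPa

23.477


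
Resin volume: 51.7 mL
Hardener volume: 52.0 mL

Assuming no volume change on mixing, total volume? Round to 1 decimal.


V_total = 51.7 + 52.0 = 103.7 mL

103.7


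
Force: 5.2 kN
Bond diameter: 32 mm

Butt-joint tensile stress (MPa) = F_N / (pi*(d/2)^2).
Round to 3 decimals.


F_N = 5.2 * 1000 = 5200.0 N
A = pi*(16.0)^2 = 804.2477 mm^2
stress = 5200.0 / 804.2477 = 6.466 MPa

6.466


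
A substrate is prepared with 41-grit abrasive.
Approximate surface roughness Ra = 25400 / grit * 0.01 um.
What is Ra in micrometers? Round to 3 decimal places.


Ra = 25400 / 41 * 0.01 = 6.195 um

6.195


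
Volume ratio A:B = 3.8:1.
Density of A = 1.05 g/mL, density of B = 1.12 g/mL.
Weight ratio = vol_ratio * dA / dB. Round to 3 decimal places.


Wt ratio = 3.8 * 1.05 / 1.12
= 3.563

3.563


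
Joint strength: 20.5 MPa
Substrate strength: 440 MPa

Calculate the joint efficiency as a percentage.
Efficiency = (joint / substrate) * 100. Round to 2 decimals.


Efficiency = (20.5 / 440) * 100 = 4.66%

4.66


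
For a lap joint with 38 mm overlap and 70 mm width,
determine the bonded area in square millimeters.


Area = 38 * 70 = 2660 mm^2

2660


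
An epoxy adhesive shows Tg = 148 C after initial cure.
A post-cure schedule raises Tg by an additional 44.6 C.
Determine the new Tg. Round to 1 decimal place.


New Tg = 148 + 44.6
= 192.6 C

192.6


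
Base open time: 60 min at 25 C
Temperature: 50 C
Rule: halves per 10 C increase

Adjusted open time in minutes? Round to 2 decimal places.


Acceleration = 2^((50-25)/10) = 5.6569
Open time = 60 / 5.6569 = 10.61 min

10.61


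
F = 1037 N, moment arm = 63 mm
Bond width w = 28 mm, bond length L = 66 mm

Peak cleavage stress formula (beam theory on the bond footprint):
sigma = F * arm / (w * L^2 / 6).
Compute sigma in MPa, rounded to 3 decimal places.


sigma = (1037 * 63) / (28 * 4356 / 6)
= 65331 * 6 / 121968
= 391986 / 121968
= 3.214 MPa

3.214


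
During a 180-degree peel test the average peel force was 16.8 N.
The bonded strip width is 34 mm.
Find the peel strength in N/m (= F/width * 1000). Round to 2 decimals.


Peel strength = F/width * 1000
= 16.8 / 34 * 1000
= 494.12 N/m

494.12


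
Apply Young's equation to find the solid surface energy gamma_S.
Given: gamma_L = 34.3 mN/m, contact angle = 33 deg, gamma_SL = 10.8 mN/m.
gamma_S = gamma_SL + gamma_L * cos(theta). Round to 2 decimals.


theta_rad = 33 * pi/180 = 0.575959
gamma_S = 10.8 + 34.3 * cos(0.575959)
= 39.57 mN/m

39.57


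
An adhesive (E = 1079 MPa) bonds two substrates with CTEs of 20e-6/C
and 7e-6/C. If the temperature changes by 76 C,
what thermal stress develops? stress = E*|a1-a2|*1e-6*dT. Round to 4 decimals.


Stress = 1079 * |20 - 7| * 1e-6 * 76
= 1.0661 MPa

1.0661


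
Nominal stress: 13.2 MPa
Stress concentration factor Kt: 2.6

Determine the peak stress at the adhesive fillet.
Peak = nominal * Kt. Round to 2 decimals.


Peak stress = 13.2 * 2.6
= 34.32 MPa

34.32


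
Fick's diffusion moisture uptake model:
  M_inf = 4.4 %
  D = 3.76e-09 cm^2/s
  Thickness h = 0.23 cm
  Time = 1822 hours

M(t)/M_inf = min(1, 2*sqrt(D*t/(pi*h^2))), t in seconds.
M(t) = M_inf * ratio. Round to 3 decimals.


t_sec = 1822 * 3600 = 6559200
ratio = 2*sqrt(3.76e-09*6559200/(pi*0.23^2))
= min(1, 0.770454)
= 0.770454
M(t) = 4.4 * 0.770454 = 3.390 %

3.390


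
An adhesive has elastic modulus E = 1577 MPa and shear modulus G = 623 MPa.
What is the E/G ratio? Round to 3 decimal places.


E/G = 1577 / 623 = 2.531

2.531


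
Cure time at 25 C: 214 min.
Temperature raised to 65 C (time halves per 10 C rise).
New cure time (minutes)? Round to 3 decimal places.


Acceleration factor = 2^(40/10) = 16.0000
New time = 214 / 16.0000 = 13.375 min

13.375


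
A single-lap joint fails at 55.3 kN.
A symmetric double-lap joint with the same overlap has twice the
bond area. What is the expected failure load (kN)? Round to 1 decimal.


Double-lap load = 2 * 55.3 = 110.6 kN

110.6


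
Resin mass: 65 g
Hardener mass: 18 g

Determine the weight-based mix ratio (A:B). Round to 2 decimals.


Ratio = 65 / 18 = 3.61

3.61


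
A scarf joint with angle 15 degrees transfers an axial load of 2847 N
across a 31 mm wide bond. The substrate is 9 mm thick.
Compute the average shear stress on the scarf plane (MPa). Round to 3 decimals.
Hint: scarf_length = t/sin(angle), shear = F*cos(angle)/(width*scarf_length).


scarf_length = 9 / sin(15 deg) = 34.7733 mm
cos(15 deg) = 0.965926
shear stress = 2847 * 0.965926 / (31 * 34.7733)
= 2.551 MPa

2.551


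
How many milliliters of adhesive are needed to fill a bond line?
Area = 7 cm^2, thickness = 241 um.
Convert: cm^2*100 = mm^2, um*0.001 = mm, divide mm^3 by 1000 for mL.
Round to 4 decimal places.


= (7 * 100) * (241 * 0.001) / 1000
= 0.1687 mL

0.1687


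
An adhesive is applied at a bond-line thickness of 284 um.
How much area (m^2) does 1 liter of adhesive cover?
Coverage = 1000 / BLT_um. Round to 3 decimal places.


Coverage = 1000 / 284 = 3.521 m^2

3.521


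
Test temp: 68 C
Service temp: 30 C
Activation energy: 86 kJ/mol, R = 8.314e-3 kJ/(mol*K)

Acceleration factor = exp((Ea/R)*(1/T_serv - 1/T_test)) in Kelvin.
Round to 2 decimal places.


AF = exp((86/0.008314)*(1/303.15 - 1/341.15))
= 44.73

44.73


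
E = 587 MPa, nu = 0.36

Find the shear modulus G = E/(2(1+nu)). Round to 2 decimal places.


G = 587 / (2 * 1.36)
= 215.81 MPa

215.81


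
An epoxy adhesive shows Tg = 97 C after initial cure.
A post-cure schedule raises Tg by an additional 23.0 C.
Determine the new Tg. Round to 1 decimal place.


New Tg = 97 + 23.0
= 120.0 C

120.0


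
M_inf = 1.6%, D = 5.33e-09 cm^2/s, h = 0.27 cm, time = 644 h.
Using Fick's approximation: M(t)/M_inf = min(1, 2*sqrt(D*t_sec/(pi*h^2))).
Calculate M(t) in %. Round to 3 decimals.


t = 2318400 s
ratio = min(1, 2*sqrt(5.33e-09*2318400/(pi*0.0729)))
= 0.464568
M(t) = 1.6 * 0.464568 = 0.743%

0.743


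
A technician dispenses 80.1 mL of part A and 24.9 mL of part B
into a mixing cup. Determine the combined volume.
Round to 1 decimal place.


Combined volume = 80.1 + 24.9
= 105.0 mL

105.0


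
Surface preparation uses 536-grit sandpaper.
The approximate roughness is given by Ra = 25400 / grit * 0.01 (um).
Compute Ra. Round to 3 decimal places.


Ra = 25400 / 536 * 0.01
= 254 / 536
= 0.474 um

0.474


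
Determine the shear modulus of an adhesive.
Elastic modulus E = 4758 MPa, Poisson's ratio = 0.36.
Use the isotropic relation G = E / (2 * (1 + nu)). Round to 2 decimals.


G = 4758 / (2*(1+0.36)) = 4758 / 2.72
= 1749.26 MPa

1749.26


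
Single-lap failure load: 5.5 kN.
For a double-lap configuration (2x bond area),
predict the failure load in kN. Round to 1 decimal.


Failure load = 5.5 * 2 = 11.0 kN

11.0


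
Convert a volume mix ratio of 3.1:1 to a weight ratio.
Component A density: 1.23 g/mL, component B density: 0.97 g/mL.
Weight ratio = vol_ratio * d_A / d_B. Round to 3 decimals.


= 3.1 * 1.23 / 0.97 = 3.931

3.931


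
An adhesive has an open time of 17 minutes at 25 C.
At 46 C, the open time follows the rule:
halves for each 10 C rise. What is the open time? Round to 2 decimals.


Factor = 2^((46-25)/10) = 4.2871
Open time = 17 / 4.2871 = 3.97 min

3.97


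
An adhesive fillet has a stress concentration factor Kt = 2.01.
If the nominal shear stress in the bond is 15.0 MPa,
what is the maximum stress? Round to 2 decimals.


Max stress = 15.0 * 2.01 = 30.15 MPa

30.15


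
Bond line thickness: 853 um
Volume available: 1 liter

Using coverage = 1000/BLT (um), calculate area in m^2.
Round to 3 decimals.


1 L = 1e6 mm^3, thickness = 853 um = 0.853 mm
Area = 1e6 / 0.853 mm^2 = (1e6 / 0.853) / 1e6 m^2 = 1000 / 853 m^2
= 1.172 m^2

1.172


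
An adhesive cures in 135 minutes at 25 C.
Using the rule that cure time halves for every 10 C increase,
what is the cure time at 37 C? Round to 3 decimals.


Factor = 2^((37 - 25) / 10) = 2.2974
Cure time = 135 / 2.2974
= 58.762 minutes

58.762


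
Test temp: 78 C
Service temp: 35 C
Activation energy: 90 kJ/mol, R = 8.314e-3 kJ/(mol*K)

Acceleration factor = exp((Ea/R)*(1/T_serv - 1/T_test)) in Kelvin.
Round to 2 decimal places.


AF = exp((90/0.008314)*(1/308.15 - 1/351.15))
= 73.83

73.83


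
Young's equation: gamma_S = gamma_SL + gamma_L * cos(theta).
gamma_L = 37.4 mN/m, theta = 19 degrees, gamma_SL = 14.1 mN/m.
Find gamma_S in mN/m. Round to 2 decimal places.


cos(19 deg) = 0.945519
gamma_S = 14.1 + 37.4 * 0.945519
= 49.46 mN/m

49.46


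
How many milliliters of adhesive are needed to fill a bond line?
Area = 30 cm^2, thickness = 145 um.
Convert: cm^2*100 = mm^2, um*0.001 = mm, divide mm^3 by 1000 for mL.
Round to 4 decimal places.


= (30 * 100) * (145 * 0.001) / 1000
= 0.4350 mL

0.4350


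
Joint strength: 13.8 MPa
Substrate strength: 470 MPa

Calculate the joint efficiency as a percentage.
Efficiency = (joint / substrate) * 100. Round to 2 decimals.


Efficiency = (13.8 / 470) * 100 = 2.94%

2.94


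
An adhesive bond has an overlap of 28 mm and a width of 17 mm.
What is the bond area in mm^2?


Bond area = overlap * width
= 28 * 17
= 476 mm^2

476


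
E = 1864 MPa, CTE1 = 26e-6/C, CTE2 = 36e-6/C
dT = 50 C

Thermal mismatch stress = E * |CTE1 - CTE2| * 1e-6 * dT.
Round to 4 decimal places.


= 1864 * 10e-6 * 50
= 0.9320 MPa

0.9320


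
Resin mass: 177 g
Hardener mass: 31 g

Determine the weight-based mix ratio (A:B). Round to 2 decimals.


Ratio = 177 / 31 = 5.71

5.71


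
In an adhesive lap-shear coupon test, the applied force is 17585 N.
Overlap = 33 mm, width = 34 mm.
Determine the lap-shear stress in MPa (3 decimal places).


stress = F / (overlap * width)
= 17585 / (33 * 34)
= 15.673 MPa

15.673


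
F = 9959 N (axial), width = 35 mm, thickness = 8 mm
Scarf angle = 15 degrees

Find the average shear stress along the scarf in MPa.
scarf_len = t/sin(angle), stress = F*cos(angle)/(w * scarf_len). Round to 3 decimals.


scarf_len = 8/sin(15 deg) = 30.9096
cos(15 deg) = 0.965926
stress = 9959*0.965926/(35*30.9096) = 8.892 MPa

8.892


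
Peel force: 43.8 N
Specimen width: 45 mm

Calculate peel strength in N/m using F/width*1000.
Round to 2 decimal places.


Peel strength = 43.8 / 45 * 1000 = 973.33 N/m

973.33


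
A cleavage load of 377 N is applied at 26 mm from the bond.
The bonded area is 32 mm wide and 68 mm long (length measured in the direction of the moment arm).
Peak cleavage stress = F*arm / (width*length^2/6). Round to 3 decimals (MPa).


Moment = 377 * 26 = 9802 N*mm
Section modulus = 32 * 4624 / 6 = 147968 / 6 mm^3
Stress = 9802 / (147968 / 6) = 58812 / 147968
= 0.397 MPa

0.397


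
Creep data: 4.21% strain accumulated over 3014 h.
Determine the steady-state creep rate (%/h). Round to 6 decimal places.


Rate = 4.21 / 3014 = 0.001397 %/h

0.001397


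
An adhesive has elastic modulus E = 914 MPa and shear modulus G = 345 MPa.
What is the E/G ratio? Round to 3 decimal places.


E/G = 914 / 345 = 2.649

2.649


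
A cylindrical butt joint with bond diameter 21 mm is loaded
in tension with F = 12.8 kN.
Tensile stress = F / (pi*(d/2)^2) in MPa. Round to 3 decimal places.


Area = pi * (21/2)^2 = 346.3606 mm^2
Stress = 12.8*1000 / 346.3606
= 36.956 MPa

36.956


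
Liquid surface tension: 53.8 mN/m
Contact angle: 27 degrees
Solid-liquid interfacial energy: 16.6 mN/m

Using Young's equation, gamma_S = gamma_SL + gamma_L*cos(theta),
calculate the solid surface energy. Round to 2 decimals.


gamma_S = 16.6 + 53.8 * cos(27)
= 64.54 mN/m

64.54


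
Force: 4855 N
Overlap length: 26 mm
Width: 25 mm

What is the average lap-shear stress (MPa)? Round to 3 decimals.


Average shear stress = F / (overlap * width)
= 4855 / (26 * 25)
= 7.469 MPa

7.469


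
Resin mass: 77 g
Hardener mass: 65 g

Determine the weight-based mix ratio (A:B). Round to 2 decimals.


Ratio = 77 / 65 = 1.18

1.18


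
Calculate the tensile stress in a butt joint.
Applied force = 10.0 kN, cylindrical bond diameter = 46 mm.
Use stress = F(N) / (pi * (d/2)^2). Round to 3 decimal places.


A = pi * 23.0^2 = 1661.9025 mm^2
sigma = 10000.0 / 1661.9025 = 6.017 MPa

6.017


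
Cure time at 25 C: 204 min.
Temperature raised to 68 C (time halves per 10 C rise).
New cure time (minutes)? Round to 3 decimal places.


Acceleration factor = 2^(43/10) = 19.6983
New time = 204 / 19.6983 = 10.356 min

10.356


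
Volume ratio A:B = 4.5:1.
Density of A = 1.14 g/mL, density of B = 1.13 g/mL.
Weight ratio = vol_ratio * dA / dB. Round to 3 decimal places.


Wt ratio = 4.5 * 1.14 / 1.13
= 4.540

4.540


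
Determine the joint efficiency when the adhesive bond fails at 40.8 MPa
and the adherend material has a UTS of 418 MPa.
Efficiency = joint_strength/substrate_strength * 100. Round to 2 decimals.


Joint efficiency = 40.8 / 418 * 100
= 9.76%

9.76


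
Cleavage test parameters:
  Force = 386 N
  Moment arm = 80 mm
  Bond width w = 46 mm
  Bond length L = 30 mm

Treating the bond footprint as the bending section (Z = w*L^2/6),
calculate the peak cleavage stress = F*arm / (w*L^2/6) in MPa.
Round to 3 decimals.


M = 386 * 80 = 30880 N*mm
Z = 46 * 30^2 / 6 = 41400 / 6 mm^3
sigma = M / Z = 6 * 30880 / 41400 = 185280 / 41400
= 4.475 MPa

4.475


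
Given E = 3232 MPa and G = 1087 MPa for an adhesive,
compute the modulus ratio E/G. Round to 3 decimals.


E/G ratio = 3232 / 1087 = 2.973

2.973


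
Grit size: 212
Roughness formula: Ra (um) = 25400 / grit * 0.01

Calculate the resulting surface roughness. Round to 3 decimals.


Ra = 25400 / 212 * 0.01
= 1.198 um

1.198


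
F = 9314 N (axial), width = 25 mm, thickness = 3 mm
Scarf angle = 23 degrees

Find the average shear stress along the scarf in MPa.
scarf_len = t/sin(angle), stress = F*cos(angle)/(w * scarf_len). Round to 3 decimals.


scarf_len = 3/sin(23 deg) = 7.6779
cos(23 deg) = 0.920505
stress = 9314*0.920505/(25*7.6779) = 44.666 MPa

44.666


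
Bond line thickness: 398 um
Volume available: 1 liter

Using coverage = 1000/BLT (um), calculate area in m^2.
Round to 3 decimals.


1 L = 1e6 mm^3, thickness = 398 um = 0.398 mm
Area = 1e6 / 0.398 mm^2 = (1e6 / 0.398) / 1e6 m^2 = 1000 / 398 m^2
= 2.513 m^2

2.513


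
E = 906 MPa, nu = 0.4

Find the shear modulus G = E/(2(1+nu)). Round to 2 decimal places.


G = 906 / (2 * 1.40)
= 323.57 MPa

323.57


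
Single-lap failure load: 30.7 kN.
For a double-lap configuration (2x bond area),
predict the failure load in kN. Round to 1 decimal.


Failure load = 30.7 * 2 = 61.4 kN

61.4


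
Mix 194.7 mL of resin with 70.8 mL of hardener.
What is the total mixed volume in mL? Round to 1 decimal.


Total = 194.7 + 70.8 = 265.5 mL

265.5


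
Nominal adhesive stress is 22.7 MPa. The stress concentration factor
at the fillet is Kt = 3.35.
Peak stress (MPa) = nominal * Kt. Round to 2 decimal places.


Peak = 22.7 * 3.35 = 76.05 MPa

76.05


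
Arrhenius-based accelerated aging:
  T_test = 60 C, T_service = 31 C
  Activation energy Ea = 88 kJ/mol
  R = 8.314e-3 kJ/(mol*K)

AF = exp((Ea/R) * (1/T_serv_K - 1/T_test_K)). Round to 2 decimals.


T_test_K = 333.15, T_serv_K = 304.15
AF = exp((88/8.314e-3) * (1/304.15 - 1/333.15))
= 20.68

20.68


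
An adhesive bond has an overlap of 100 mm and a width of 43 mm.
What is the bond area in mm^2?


Bond area = overlap * width
= 100 * 43
= 4300 mm^2

4300


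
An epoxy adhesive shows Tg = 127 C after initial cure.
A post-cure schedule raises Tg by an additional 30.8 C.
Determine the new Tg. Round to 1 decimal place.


New Tg = 127 + 30.8
= 157.8 C

157.8


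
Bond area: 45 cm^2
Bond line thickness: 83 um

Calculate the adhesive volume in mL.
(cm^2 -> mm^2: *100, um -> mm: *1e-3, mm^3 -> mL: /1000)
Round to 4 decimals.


V = 45*100 * 83*1e-3 / 1000
= 0.3735 mL

0.3735


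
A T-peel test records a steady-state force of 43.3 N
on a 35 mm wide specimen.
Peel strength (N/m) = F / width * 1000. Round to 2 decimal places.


Peel strength = 43.3 / 35 * 1000
= 1237.14 N/m

1237.14


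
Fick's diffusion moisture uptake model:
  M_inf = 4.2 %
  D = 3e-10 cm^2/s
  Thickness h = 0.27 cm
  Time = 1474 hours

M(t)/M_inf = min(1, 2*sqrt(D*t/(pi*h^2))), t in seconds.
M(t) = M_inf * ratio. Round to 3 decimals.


t_sec = 1474 * 3600 = 5306400
ratio = 2*sqrt(3e-10*5306400/(pi*0.27^2))
= min(1, 0.166745)
= 0.166745
M(t) = 4.2 * 0.166745 = 0.700 %

0.700


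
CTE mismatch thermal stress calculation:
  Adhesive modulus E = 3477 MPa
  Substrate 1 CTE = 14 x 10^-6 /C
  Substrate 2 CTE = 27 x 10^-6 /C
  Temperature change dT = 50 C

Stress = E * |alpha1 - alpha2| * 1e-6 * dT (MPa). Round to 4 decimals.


delta_alpha = |14 - 27| = 13 x 10^-6/C
Stress = 3477 * 13e-6 * 50
= 2.2601 MPa

2.2601


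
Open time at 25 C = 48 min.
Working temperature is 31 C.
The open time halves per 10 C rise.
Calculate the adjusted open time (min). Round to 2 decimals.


factor = 2^((31 - 25) / 10) = 1.5157
ot = 48 / 1.5157 = 31.67 min

31.67


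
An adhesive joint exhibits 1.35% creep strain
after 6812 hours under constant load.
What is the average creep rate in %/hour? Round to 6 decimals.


Creep rate = strain / time
= 1.35 / 6812
= 0.000198 %/h

0.000198


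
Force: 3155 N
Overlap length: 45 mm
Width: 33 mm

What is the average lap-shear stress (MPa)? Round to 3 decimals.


Average shear stress = F / (overlap * width)
= 3155 / (45 * 33)
= 2.125 MPa

2.125


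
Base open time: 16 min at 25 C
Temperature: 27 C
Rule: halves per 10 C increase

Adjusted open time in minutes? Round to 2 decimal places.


Acceleration = 2^((27-25)/10) = 1.1487
Open time = 16 / 1.1487 = 13.93 min

13.93


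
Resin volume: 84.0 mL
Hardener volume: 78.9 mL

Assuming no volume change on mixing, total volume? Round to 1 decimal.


V_total = 84.0 + 78.9 = 162.9 mL

162.9


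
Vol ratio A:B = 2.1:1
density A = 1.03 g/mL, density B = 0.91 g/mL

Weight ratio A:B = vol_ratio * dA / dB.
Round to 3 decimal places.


Weight ratio = 2.1 * 1.03 / 0.91
= 2.377

2.377


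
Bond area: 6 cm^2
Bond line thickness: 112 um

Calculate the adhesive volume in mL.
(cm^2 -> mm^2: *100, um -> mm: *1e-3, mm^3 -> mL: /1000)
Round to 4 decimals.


V = 6*100 * 112*1e-3 / 1000
= 0.0672 mL

0.0672


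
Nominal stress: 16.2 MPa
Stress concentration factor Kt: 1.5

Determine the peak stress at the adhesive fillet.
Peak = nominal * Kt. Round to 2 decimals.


Peak stress = 16.2 * 1.5
= 24.30 MPa

24.30


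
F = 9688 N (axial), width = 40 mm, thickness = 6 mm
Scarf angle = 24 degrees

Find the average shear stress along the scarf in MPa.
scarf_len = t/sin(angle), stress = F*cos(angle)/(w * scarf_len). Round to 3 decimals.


scarf_len = 6/sin(24 deg) = 14.7516
cos(24 deg) = 0.913545
stress = 9688*0.913545/(40*14.7516) = 14.999 MPa

14.999


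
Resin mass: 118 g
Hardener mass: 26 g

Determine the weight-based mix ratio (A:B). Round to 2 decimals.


Ratio = 118 / 26 = 4.54

4.54


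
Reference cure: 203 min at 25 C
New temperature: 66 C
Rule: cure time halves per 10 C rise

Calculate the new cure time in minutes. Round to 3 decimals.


factor = 2^((66-25)/10) = 17.1484
t_new = 203 / 17.1484 = 11.838 min

11.838


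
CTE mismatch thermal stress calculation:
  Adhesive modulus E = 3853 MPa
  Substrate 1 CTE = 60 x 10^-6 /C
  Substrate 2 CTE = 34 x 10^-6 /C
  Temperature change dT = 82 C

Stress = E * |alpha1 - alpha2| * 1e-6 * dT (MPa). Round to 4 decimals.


delta_alpha = |60 - 34| = 26 x 10^-6/C
Stress = 3853 * 26e-6 * 82
= 8.2146 MPa

8.2146


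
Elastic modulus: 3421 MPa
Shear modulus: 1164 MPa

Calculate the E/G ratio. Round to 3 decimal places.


E / G = 3421 / 1164 = 2.939

2.939


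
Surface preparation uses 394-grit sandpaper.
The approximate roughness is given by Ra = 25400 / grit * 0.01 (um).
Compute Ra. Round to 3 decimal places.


Ra = 25400 / 394 * 0.01
= 254 / 394
= 0.645 um

0.645


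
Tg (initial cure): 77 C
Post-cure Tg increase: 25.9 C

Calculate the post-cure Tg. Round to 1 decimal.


Post-cure Tg = 77 + 25.9 = 102.9 C

102.9


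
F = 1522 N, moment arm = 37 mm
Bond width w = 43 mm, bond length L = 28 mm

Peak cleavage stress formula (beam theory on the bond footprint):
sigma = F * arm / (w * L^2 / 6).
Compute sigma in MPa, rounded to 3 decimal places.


sigma = (1522 * 37) / (43 * 784 / 6)
= 56314 * 6 / 33712
= 337884 / 33712
= 10.023 MPa

10.023
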